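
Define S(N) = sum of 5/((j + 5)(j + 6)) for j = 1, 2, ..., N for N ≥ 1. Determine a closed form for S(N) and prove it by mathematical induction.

We claim S(N) = 5N/(6(N + 6)) for all N ≥ 1.
Base case (N = 1): S(1) = 5/42, and the closed form gives 5/42. They agree.
Suppose the result is true for N = j, so S(j) = 5j/(6(j + 6)).
Then S(j+1) = S(j) + (5/((j + 6)(j + 7))) = (5j/(6(j + 6))) + (5/((j + 6)(j + 7))).
Simplifying, S(j+1) = 5(j + 1)/(6(j + 7)) = 5(j+1)/(6((j+1) + 6)),
which is the closed form with N = j+1.
By the principle of mathematical induction, the result holds for all N ≥ 1.

S(N) = 5N/(6(N + 6))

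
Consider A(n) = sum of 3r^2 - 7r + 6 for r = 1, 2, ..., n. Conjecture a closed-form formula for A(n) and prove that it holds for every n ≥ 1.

A(n) = n(n^2 - 2n + 3)

We claim A(n) = n(n^2 - 2n + 3) for all n ≥ 1.
For the base case n = 1: A(1) = 2, and the closed form gives 2. They agree.
Inductive step: assume the claim holds for n = r, so A(r) = r(r^2 - 2r + 3).
Then A(r+1) = A(r) + (3r^2 - r + 2) = (r(r^2 - 2r + 3)) + (3r^2 - r + 2).
Simplifying, A(r+1) = (r + 1)(r^2 + 2) = (r+1)((r+1)^2 - 2(r+1) + 3),
which is the closed form with n = r+1.
This completes the induction.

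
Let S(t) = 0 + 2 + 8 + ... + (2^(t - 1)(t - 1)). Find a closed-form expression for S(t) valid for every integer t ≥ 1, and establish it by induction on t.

We claim S(t) = 2^t(t - 2) + 2 for all t ≥ 1.
For the base case t = 1: S(1) = 0, and the closed form gives 0. They agree.
Inductive step: suppose the statement holds for some m ≥ 1, so S(m) = 2^m(m - 2) + 2.
Then S(m+1) = S(m) + (2^m·m) = (2^m(m - 2) + 2) + (2^m·m).
Simplifying, S(m+1) = 2·2^m·m - 2·2^m + 2 = 2^(m+1)((m+1) - 2) + 2,
which is the closed form with t = m+1.
By the principle of mathematical induction, the result holds for all t ≥ 1.

S(t) = 2^t(t - 2) + 2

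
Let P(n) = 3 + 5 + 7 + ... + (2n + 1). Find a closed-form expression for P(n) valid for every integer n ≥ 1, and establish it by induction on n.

We claim P(n) = n(n + 2) for all n ≥ 1.
For the base case n = 1: P(1) = 3, and the closed form gives 3. They agree.
Inductive step: suppose the statement holds for some r ≥ 1, so P(r) = r(r + 2).
Then P(r+1) = P(r) + (2r + 3) = (r(r + 2)) + (2r + 3).
Simplifying, P(r+1) = (r + 1)(r + 3) = (r+1)((r+1) + 2),
which is the closed form with n = r+1.
Hence, by induction on n, the claim holds for every n ≥ 1.

P(n) = n(n + 2)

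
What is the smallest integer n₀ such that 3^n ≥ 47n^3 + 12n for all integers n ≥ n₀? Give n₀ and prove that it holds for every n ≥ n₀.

At n = 9: 19683 < 34371, so the inequality fails and n₀ ≥ 10. We prove 3^n ≥ 47n^3 + 12n for all n ≥ 10.
For the base case n = 10: 3^n = 59049 and 47n^3 + 12n = 47120, so 59049 ≥ 47120.
Inductive step: suppose the statement holds for some m ≥ 10, so 3^m ≥ 47m^3 + 12m.
Then 3^(m + 1) = 3·(3^m) ≥ 3·(47m^3 + 12m).
Also, for m ≥ 10 we have 3·(47m^3 + 12m) ≥ 47(m+1)^3 + 12(m+1), since 3·(47m^3 + 12m) − (47(m+1)^3 + 12(m+1)) = 94m^3 - 141m^2 - 117m - 59, which is nonnegative for all m ≥ 10.
Combining, 3^(m + 1) ≥ 47(m+1)^3 + 12(m+1).
Hence, by induction on n, the claim holds for every n ≥ 10.
Hence the smallest such n₀ is 10.

n₀ = 10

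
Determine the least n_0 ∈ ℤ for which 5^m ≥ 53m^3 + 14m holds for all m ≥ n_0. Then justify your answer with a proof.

n_0 = 6

At m = 5: 3125 < 6695, so the inequality fails and n_0 ≥ 6. We prove 5^m ≥ 53m^3 + 14m for all m ≥ 6.
Base step (m = 6): 5^m = 15625 and 53m^3 + 14m = 11532, so 15625 ≥ 11532.
Inductive step: suppose the statement holds for some p ≥ 6, so 5^p ≥ 53p^3 + 14p.
Then 5^(p + 1) = 5·(5^p) ≥ 5·(53p^3 + 14p).
Also, for p ≥ 6 we have 5·(53p^3 + 14p) ≥ 53(p+1)^3 + 14(p+1), since 5·(53p^3 + 14p) − (53(p+1)^3 + 14(p+1)) = 212p^3 - 159p^2 - 103p - 67, which is nonnegative for all p ≥ 6.
Combining, 5^(p + 1) ≥ 53(p+1)^3 + 14(p+1).
By the principle of mathematical induction, the result holds for all m ≥ 6.
Hence the smallest such n_0 is 6.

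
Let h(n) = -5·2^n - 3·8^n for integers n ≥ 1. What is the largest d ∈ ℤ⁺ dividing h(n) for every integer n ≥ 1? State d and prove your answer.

d = 2

Computing the first values: h(1) = -34 and h(2) = -212; gcd(-34, -212) = 2, so d ≤ 2.
We prove 2 | -5·2^n - 3·8^n for all n ≥ 1 by induction on n.
Base step (n = 1): h(1) = -34 = 2·(-17), so 2 | h(1).
Suppose the result is true for n = p, i.e. 2 | h(p). Then
h(p+1) − 8·h(p) = (-5·2^(p+1) - 3·8^(p+1)) − 8·(-5·2^p - 3·8^p) = (-5)·2^p·(2 − 8) = (30)·2^p. Since 2 | h(p) by the inductive hypothesis, 2 | 8·h(p); and 2 | 30 since 30 = 2·15. Therefore 2 | h(p+1).
By induction, the statement is established for all n ≥ 1.
Therefore the largest such d is 2.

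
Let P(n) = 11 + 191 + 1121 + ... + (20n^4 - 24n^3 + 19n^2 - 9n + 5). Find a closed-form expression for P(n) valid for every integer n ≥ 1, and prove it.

P(n) = n(4n^4 + 4n^3 + n^2 - n + 3)

We claim P(n) = n(4n^4 + 4n^3 + n^2 - n + 3) for all n ≥ 1.
For the base case n = 1: P(1) = 11, and the closed form gives 11. They agree.
Suppose the result is true for n = p, so P(p) = p(4p^4 + 4p^3 + p^2 - p + 3).
Then P(p+1) = P(p) + (20p^4 + 56p^3 + 67p^2 + 37p + 11) = (p(4p^4 + 4p^3 + p^2 - p + 3)) + (20p^4 + 56p^3 + 67p^2 + 37p + 11).
Simplifying, P(p+1) = (p + 1)(4p^4 + 20p^3 + 37p^2 + 29p + 11) = (p+1)(4(p+1)^4 + 4(p+1)^3 + (p+1)^2 - (p+1) + 3),
which is the closed form with n = p+1.
This completes the induction.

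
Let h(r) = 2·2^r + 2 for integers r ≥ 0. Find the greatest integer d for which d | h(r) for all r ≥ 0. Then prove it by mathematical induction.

d = 2

Computing the first values: h(0) = 4 and h(1) = 6; gcd(4, 6) = 2, so d ≤ 2.
We prove 2 | 2·2^r + 2 for all r ≥ 0 by induction on r.
When r = 0: h(0) = 4 = 2·(2), so 2 | h(0).
Inductive step: suppose the statement holds for some i ≥ 0, i.e. 2 | h(i). Then
h(i+1) = 2·2^(i+1) + 2 = 2·(2·2^i + 2) - 2 = 2·h(i) - 2. The first term is divisible by 2 by the inductive hypothesis, and -2 is divisible by 2. Hence 2 | h(i+1).
By the principle of mathematical induction, the result holds for all r ≥ 0.
Therefore the largest such d is 2.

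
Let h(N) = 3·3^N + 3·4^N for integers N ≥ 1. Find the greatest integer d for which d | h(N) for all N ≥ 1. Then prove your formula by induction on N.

d = 3

Computing the first values: h(1) = 21 and h(2) = 75; gcd(21, 75) = 3, so d ≤ 3.
We prove 3 | 3·3^N + 3·4^N for all N ≥ 1 by induction on N.
Base step (N = 1): h(1) = 21 = 3·(7), so 3 | h(1).
For the inductive step, assume it holds for an arbitrary k ≥ 1, i.e. 3 | h(k). Then
h(k+1) − 4·h(k) = (3·3^(k+1) + 3·4^(k+1)) − 4·(3·3^k + 3·4^k) = (3)·3^k·(3 − 4) = (-3)·3^k. Since 3 | h(k) by the inductive hypothesis, 3 | 4·h(k); and 3 | -3 since -3 = 3·-1. Therefore 3 | h(k+1).
This completes the induction.
Therefore the largest such d is 3.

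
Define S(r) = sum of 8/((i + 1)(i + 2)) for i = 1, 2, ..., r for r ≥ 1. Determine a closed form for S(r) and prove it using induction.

We claim S(r) = 4r/(r + 2) for all r ≥ 1.
When r = 1: S(1) = 4/3, and the closed form gives 4/3. They agree.
Inductive step: suppose the statement holds for some i ≥ 1, so S(i) = 4i/(i + 2).
Then S(i+1) = S(i) + (8/((i + 2)(i + 3))) = (4i/(i + 2)) + (8/((i + 2)(i + 3))).
Simplifying, S(i+1) = 4(i + 1)/(i + 3) = 4(i+1)/((i+1) + 2),
which is the closed form with r = i+1.
Hence, by induction on r, the claim holds for every r ≥ 1.

S(r) = 4r/(r + 2)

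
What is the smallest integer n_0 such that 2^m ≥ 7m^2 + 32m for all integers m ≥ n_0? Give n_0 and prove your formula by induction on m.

n_0 = 10

At m = 9: 512 < 855, so the inequality fails and n_0 ≥ 10. We prove 2^m ≥ 7m^2 + 32m for all m ≥ 10.
Base step (m = 10): 2^m = 1024 and 7m^2 + 32m = 1020, so 1024 ≥ 1020.
Inductive step: assume the claim holds for m = j, so 2^j ≥ 7j^2 + 32j.
Then 2^(j + 1) = 2·(2^j) ≥ 2·(7j^2 + 32j).
Also, for j ≥ 10 we have 2·(7j^2 + 32j) ≥ 7(j+1)^2 + 32(j+1), since 2·(7j^2 + 32j) − (7(j+1)^2 + 32(j+1)) = 7j^2 + 18j - 39, which is nonnegative for all j ≥ 10.
Combining, 2^(j + 1) ≥ 7(j+1)^2 + 32(j+1).
This completes the induction.
Hence the smallest such n_0 is 10.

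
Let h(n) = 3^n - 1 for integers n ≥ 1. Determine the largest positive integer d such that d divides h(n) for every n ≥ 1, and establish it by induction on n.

Computing the first values: h(1) = 2 and h(2) = 8; gcd(2, 8) = 2, so d ≤ 2.
We prove 2 | 3^n - 1 for all n ≥ 1 by induction on n.
Base step (n = 1): h(1) = 2 = 2·(1), so 2 | h(1).
Suppose the result is true for n = i, i.e. 2 | h(i). Then
3^{i+1} − 1^{i+1} = 3·3^i − 1·1^i = 3·(3^i − 1^i) + (2)·1^i. The first term is divisible by 2 by the inductive hypothesis, and the second term (2)·1^i is divisible by 2 since 2 | 2. Hence 2 | h(i+1).
By the principle of mathematical induction, the result holds for all n ≥ 1.
Therefore the largest such d is 2.

d = 2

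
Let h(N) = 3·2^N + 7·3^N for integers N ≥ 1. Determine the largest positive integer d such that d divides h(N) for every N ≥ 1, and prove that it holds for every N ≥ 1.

d = 3

Computing the first values: h(1) = 27 and h(2) = 75; gcd(27, 75) = 3, so d ≤ 3.
We prove 3 | 3·2^N + 7·3^N for all N ≥ 1 by induction on N.
For the base case N = 1: h(1) = 27 = 3·(9), so 3 | h(1).
Inductive step: suppose the statement holds for some r ≥ 1, i.e. 3 | h(r). Then
h(r+1) − 3·h(r) = (3·2^(r+1) + 7·3^(r+1)) − 3·(3·2^r + 7·3^r) = (3)·2^r·(2 − 3) = (-3)·2^r. Since 3 | h(r) by the inductive hypothesis, 3 | 3·h(r); and 3 | -3 since -3 = 3·-1. Therefore 3 | h(r+1).
By induction, the statement is established for all N ≥ 1.
Therefore the largest such d is 3.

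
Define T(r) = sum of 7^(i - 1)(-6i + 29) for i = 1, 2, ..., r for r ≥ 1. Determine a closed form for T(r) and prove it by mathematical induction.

T(r) = 7^r(-r + 5) - 5

We claim T(r) = 7^r(-r + 5) - 5 for all r ≥ 1.
For the base case r = 1: T(1) = 23, and the closed form gives 23. They agree.
Inductive step: assume the claim holds for r = i, so T(i) = 7^i(-i + 5) - 5.
Then T(i+1) = T(i) + (7^i(-6i + 23)) = (7^i(-i + 5) - 5) + (7^i(-6i + 23)).
Simplifying, T(i+1) = -7·7^i·i + 28·7^i - 5 = 7^(i+1)(-(i+1) + 5) - 5,
which is the closed form with r = i+1.
By the principle of mathematical induction, the result holds for all r ≥ 1.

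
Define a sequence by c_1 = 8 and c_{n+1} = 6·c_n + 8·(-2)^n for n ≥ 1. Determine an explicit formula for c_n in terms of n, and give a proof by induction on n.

Computing the first terms: c_1 = 8, c_2 = 32, c_3 = 224. This suggests c_n = -(-2)^n + 6^n.
Base case (n = 1): the formula gives 8 = 8 = c_1.
Inductive step: suppose the statement holds for some r ≥ 1, so c_r = -(-2)^r + 6^r.
Then c_{r+1} = 6·c_r + 8·(-2)^r = 6·(-(-2)^r + 6^r) + 8·(-2)^r = -(-2)^(r + 1) + 6^(r + 1),
which is the claimed formula at n = r+1.
This completes the induction.

c_n = -(-2)^n + 6^n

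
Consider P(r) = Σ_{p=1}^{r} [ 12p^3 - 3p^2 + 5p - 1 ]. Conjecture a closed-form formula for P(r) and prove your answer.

P(r) = r(3r^3 + 5r^2 + 4r + 1)

We claim P(r) = r(3r^3 + 5r^2 + 4r + 1) for all r ≥ 1.
When r = 1: P(1) = 13, and the closed form gives 13. They agree.
Inductive step: assume the claim holds for r = p, so P(p) = p(3p^3 + 5p^2 + 4p + 1).
Then P(p+1) = P(p) + (12p^3 + 33p^2 + 35p + 13) = (p(3p^3 + 5p^2 + 4p + 1)) + (12p^3 + 33p^2 + 35p + 13).
Simplifying, P(p+1) = (p + 1)(3p^3 + 14p^2 + 23p + 13) = (p+1)(3(p+1)^3 + 5(p+1)^2 + 4(p+1) + 1),
which is the closed form with r = p+1.
By the principle of mathematical induction, the result holds for all r ≥ 1.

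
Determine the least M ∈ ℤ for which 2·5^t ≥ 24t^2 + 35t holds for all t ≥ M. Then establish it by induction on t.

M = 4

At t = 3: 250 < 321, so the inequality fails and M ≥ 4. We prove 2·5^t ≥ 24t^2 + 35t for all t ≥ 4.
Base case (t = 4): 2·5^t = 1250 and 24t^2 + 35t = 524, so 1250 ≥ 524.
Inductive step: suppose the statement holds for some p ≥ 4, so 2·5^p ≥ 24p^2 + 35p.
Then 2·5^(p + 1) = 5·(2·5^p) ≥ 5·(24p^2 + 35p).
Also, for p ≥ 4 we have 5·(24p^2 + 35p) ≥ 24(p+1)^2 + 35(p+1), since 5·(24p^2 + 35p) − (24(p+1)^2 + 35(p+1)) = 96p^2 + 92p - 59, which is nonnegative for all p ≥ 4.
Combining, 2·5^(p + 1) ≥ 24(p+1)^2 + 35(p+1).
Hence, by induction on t, the claim holds for every t ≥ 4.
Hence the smallest such M is 4.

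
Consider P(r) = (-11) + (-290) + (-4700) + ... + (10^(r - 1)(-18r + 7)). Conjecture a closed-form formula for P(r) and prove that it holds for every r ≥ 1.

We claim P(r) = 10^r(-2r + 1) - 1 for all r ≥ 1.
For the base case r = 1: P(1) = -11, and the closed form gives -11. They agree.
Inductive step: suppose the statement holds for some k ≥ 1, so P(k) = 10^k(-2k + 1) - 1.
Then P(k+1) = P(k) + (10^k(-18k - 11)) = (10^k(-2k + 1) - 1) + (10^k(-18k - 11)).
Simplifying, P(k+1) = -20·10^k·k - 10·10^k - 1 = 10^(k+1)(-2(k+1) + 1) - 1,
which is the closed form with r = k+1.
By the principle of mathematical induction, the result holds for all r ≥ 1.

P(r) = 10^r(-2r + 1) - 1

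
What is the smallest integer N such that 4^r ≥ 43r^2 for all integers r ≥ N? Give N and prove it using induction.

N = 6

At r = 5: 1024 < 1075, so the inequality fails and N ≥ 6. We prove 4^r ≥ 43r^2 for all r ≥ 6.
Base step (r = 6): 4^r = 4096 and 43r^2 = 1548, so 4096 ≥ 1548.
Inductive step: suppose the statement holds for some p ≥ 6, so 4^p ≥ 43p^2.
Then 4^(p + 1) = 4·(4^p) ≥ 4·(43p^2).
Also, for p ≥ 6 we have 4·(43p^2) ≥ 43(p+1)^2, since 4 ≥ (1 + 1/p)^2 for all p ≥ 6.
Combining, 4^(p + 1) ≥ 43(p+1)^2.
This completes the induction.
Hence the smallest such N is 6.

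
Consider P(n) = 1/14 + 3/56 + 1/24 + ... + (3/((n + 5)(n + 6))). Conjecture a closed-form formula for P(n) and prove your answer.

P(n) = n/(2(n + 6))

We claim P(n) = n/(2(n + 6)) for all n ≥ 1.
Base step (n = 1): P(1) = 1/14, and the closed form gives 1/14. They agree.
Inductive step: suppose the statement holds for some r ≥ 1, so P(r) = r/(2(r + 6)).
Then P(r+1) = P(r) + (3/((r + 6)(r + 7))) = (r/(2(r + 6))) + (3/((r + 6)(r + 7))).
Simplifying, P(r+1) = (r + 1)/(2(r + 7)) = (r+1)/(2((r+1) + 6)),
which is the closed form with n = r+1.
Hence, by induction on n, the claim holds for every n ≥ 1.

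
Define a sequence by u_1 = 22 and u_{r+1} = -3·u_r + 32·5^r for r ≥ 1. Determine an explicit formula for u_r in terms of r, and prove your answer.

Computing the first terms: u_1 = 22, u_2 = 94, u_3 = 518. This suggests u_r = 2(-3)^(r - 1) + 4·5^r.
Base case (r = 1): the formula gives 22 = 22 = u_1.
Suppose the result is true for r = p, so u_p = 2(-3)^(p - 1) + 4·5^p.
Then u_{p+1} = -3·u_p + 32·5^p = -3·(2(-3)^(p - 1) + 4·5^p) + 32·5^p = 2(-3)^p + 4·5^(p + 1) = 2(-3)^((p+1) - 1) + 4·5^(p+1),
which is the claimed formula at r = p+1.
By induction, the statement is established for all r ≥ 1.

u_r = 2(-3)^(r - 1) + 4·5^r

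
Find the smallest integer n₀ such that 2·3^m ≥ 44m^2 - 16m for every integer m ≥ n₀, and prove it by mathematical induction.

At m = 6: 1458 < 1488, so the inequality fails and n₀ ≥ 7. We prove 2·3^m ≥ 44m^2 - 16m for all m ≥ 7.
For the base case m = 7: 2·3^m = 4374 and 44m^2 - 16m = 2044, so 4374 ≥ 2044.
Suppose the result is true for m = p, so 2·3^p ≥ 44p^2 - 16p.
Then 2·3^(p + 1) = 3·(2·3^p) ≥ 3·(44p^2 - 16p).
Also, for p ≥ 7 we have 3·(44p^2 - 16p) ≥ 44(p+1)^2 - 16(p+1), since 3·(44p^2 - 16p) − (44(p+1)^2 - 16(p+1)) = 88p^2 - 120p - 28, which is nonnegative for all p ≥ 7.
Combining, 2·3^(p + 1) ≥ 44(p+1)^2 - 16(p+1).
This completes the induction.
Hence the smallest such n₀ is 7.

n₀ = 7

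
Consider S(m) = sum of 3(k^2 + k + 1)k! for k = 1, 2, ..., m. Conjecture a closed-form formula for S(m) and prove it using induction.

We claim S(m) = (3m + 3)(m + 1)! - 3 for all m ≥ 1.
Base case (m = 1): S(1) = 9, and the closed form gives 9. They agree.
Suppose the result is true for m = k, so S(k) = (3k + 3)(k + 1)! - 3.
Then S(k+1) = S(k) + (3(k^2 + 3k + 3)(k + 1)!) = ((3k + 3)(k + 1)! - 3) + (3(k^2 + 3k + 3)(k + 1)!).
Simplifying, S(k+1) = (3(k+1) + 3)((k+1) + 1)! - 3,
which is the closed form with m = k+1.
By induction, the statement is established for all m ≥ 1.

S(m) = (3m + 3)(m + 1)! - 3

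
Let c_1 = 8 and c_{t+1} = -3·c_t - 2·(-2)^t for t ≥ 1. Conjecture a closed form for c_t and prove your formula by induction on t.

c_t = (-2)^(t + 1) + 4(-3)^(t - 1)

Computing the first terms: c_1 = 8, c_2 = -20, c_3 = 52. This suggests c_t = (-2)^(t + 1) + 4(-3)^(t - 1).
Base step (t = 1): the formula gives 8 = 8 = c_1.
Suppose the result is true for t = m, so c_m = (-2)^(m + 1) + 4(-3)^(m - 1).
Then c_{m+1} = -3·c_m - 2·(-2)^m = -3·((-2)^(m + 1) + 4(-3)^(m - 1)) - 2·(-2)^m = (-2)^(m + 2) + 4(-3)^m = (-2)^((m+1) + 1) + 4(-3)^((m+1) - 1),
which is the claimed formula at t = m+1.
By induction, the statement is established for all t ≥ 1.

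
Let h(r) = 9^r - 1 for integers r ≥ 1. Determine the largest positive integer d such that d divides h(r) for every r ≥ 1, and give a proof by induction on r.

Computing the first values: h(1) = 8 and h(2) = 80; gcd(8, 80) = 8, so d ≤ 8.
We prove 8 | 9^r - 1 for all r ≥ 1 by induction on r.
For the base case r = 1: h(1) = 8 = 8·(1), so 8 | h(1).
For the inductive step, assume it holds for an arbitrary m ≥ 1, i.e. 8 | h(m). Then
9^{m+1} − 1^{m+1} = 9·9^m − 1·1^m = 9·(9^m − 1^m) + (8)·1^m. The first term is divisible by 8 by the inductive hypothesis, and the second term (8)·1^m is divisible by 8 since 8 | 8. Hence 8 | h(m+1).
Hence, by induction on r, the claim holds for every r ≥ 1.
Therefore the largest such d is 8.

d = 8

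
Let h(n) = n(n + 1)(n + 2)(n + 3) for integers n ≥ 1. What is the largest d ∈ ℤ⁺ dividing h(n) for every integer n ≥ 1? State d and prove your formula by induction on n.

d = 24

Computing the first values: h(1) = 24 and h(2) = 120; gcd(24, 120) = 24, so d ≤ 24.
We prove 24 | n(n + 1)(n + 2)(n + 3) for all n ≥ 1 by induction on n.
Base step (n = 1): h(1) = 24 = 24·(1), so 24 | h(1).
Suppose the result is true for n = p, i.e. 24 | h(p). Then
h(p+1) − h(p) = (p+1)·(p+2)·(p+3)·(p+4) − p·(p+1)·(p+2)·(p+3) = (p+1)·(p+2)·(p+3)·[(p+4) − p] = 4·(p+1)·(p+2)·(p+3). The product of 3 consecutive integers is divisible by (3)! = 6, so h(p+1) − h(p) is divisible by 4·6 = 24. By the inductive hypothesis 24 | h(p), hence 24 | h(p+1).
By induction, the statement is established for all n ≥ 1.
Therefore the largest such d is 24.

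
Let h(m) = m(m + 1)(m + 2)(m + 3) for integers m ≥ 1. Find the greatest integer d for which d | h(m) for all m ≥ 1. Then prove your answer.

Computing the first values: h(1) = 24 and h(2) = 120; gcd(24, 120) = 24, so d ≤ 24.
We prove 24 | m(m + 1)(m + 2)(m + 3) for all m ≥ 1 by induction on m.
When m = 1: h(1) = 24 = 24·(1), so 24 | h(1).
Inductive step: assume the claim holds for m = k, i.e. 24 | h(k). Then
h(k+1) − h(k) = (k+1)·(k+2)·(k+3)·(k+4) − k·(k+1)·(k+2)·(k+3) = (k+1)·(k+2)·(k+3)·[(k+4) − k] = 4·(k+1)·(k+2)·(k+3). The product of 3 consecutive integers is divisible by (3)! = 6, so h(k+1) − h(k) is divisible by 4·6 = 24. By the inductive hypothesis 24 | h(k), hence 24 | h(k+1).
Hence, by induction on m, the claim holds for every m ≥ 1.
Therefore the largest such d is 24.

d = 24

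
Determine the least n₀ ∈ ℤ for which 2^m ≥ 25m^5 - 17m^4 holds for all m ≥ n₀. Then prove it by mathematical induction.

At m = 28: 268435456 < 419810048, so the inequality fails and n₀ ≥ 29. We prove 2^m ≥ 25m^5 - 17m^4 for all m ≥ 29.
For the base case m = 29: 2^m = 536870912 and 25m^5 - 17m^4 = 500754948, so 536870912 ≥ 500754948.
Inductive step: assume the claim holds for m = j, so 2^j ≥ 25j^5 - 17j^4.
Then 2^(j + 1) = 2·(2^j) ≥ 2·(25j^5 - 17j^4).
Also, for j ≥ 29 we have 2·(25j^5 - 17j^4) ≥ 25(j+1)^5 - 17(j+1)^4, since 2·(25j^5 - 17j^4) − (25(j+1)^5 - 17(j+1)^4) = 25j^5 - 142j^4 - 182j^3 - 148j^2 - 57j - 8, which is nonnegative for all j ≥ 29.
Combining, 2^(j + 1) ≥ 25(j+1)^5 - 17(j+1)^4.
Hence, by induction on m, the claim holds for every m ≥ 29.
Hence the smallest such n₀ is 29.

n₀ = 29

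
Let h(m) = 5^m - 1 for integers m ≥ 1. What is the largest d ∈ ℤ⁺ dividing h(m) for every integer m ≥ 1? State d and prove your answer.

Computing the first values: h(1) = 4 and h(2) = 24; gcd(4, 24) = 4, so d ≤ 4.
We prove 4 | 5^m - 1 for all m ≥ 1 by induction on m.
Base step (m = 1): h(1) = 4 = 4·(1), so 4 | h(1).
Inductive step: assume the claim holds for m = k, i.e. 4 | h(k). Then
5^{k+1} − 1^{k+1} = 5·5^k − 1·1^k = 5·(5^k − 1^k) + (4)·1^k. The first term is divisible by 4 by the inductive hypothesis, and the second term (4)·1^k is divisible by 4 since 4 | 4. Hence 4 | h(k+1).
By the principle of mathematical induction, the result holds for all m ≥ 1.
Therefore the largest such d is 4.

d = 4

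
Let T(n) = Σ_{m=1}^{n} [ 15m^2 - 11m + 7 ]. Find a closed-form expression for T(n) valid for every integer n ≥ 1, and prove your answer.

We claim T(n) = n(5n^2 + 2n + 4) for all n ≥ 1.
Base case (n = 1): T(1) = 11, and the closed form gives 11. They agree.
Inductive step: suppose the statement holds for some m ≥ 1, so T(m) = m(5m^2 + 2m + 4).
Then T(m+1) = T(m) + (15m^2 + 19m + 11) = (m(5m^2 + 2m + 4)) + (15m^2 + 19m + 11).
Simplifying, T(m+1) = (m + 1)(5m^2 + 12m + 11) = (m+1)(5(m+1)^2 + 2(m+1) + 4),
which is the closed form with n = m+1.
Hence, by induction on n, the claim holds for every n ≥ 1.

T(n) = n(5n^2 + 2n + 4)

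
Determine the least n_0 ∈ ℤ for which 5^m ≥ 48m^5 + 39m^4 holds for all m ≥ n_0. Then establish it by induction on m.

n_0 = 10

At m = 9: 1953125 < 3090231, so the inequality fails and n_0 ≥ 10. We prove 5^m ≥ 48m^5 + 39m^4 for all m ≥ 10.
Base case (m = 10): 5^m = 9765625 and 48m^5 + 39m^4 = 5190000, so 9765625 ≥ 5190000.
Inductive step: suppose the statement holds for some r ≥ 10, so 5^r ≥ 48r^5 + 39r^4.
Then 5^(r + 1) = 5·(5^r) ≥ 5·(48r^5 + 39r^4).
Also, for r ≥ 10 we have 5·(48r^5 + 39r^4) ≥ 48(r+1)^5 + 39(r+1)^4, since 5·(48r^5 + 39r^4) − (48(r+1)^5 + 39(r+1)^4) = 192r^5 - 84r^4 - 636r^3 - 714r^2 - 396r - 87, which is nonnegative for all r ≥ 10.
Combining, 5^(r + 1) ≥ 48(r+1)^5 + 39(r+1)^4.
This completes the induction.
Hence the smallest such n_0 is 10.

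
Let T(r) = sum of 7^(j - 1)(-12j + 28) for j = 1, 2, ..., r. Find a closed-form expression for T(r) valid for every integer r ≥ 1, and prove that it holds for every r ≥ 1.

T(r) = 7^r(-2r + 5) - 5

We claim T(r) = 7^r(-2r + 5) - 5 for all r ≥ 1.
For the base case r = 1: T(1) = 16, and the closed form gives 16. They agree.
Inductive step: assume the claim holds for r = j, so T(j) = 7^j(-2j + 5) - 5.
Then T(j+1) = T(j) + (7^j(-12j + 16)) = (7^j(-2j + 5) - 5) + (7^j(-12j + 16)).
Simplifying, T(j+1) = -14·7^j·j + 21·7^j - 5 = 7^(j+1)(-2(j+1) + 5) - 5,
which is the closed form with r = j+1.
By the principle of mathematical induction, the result holds for all r ≥ 1.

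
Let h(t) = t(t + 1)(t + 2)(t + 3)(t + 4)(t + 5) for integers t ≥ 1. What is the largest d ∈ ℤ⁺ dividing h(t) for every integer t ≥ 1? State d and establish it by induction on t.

d = 720

Computing the first values: h(1) = 720 and h(2) = 5040; gcd(720, 5040) = 720, so d ≤ 720.
We prove 720 | t(t + 1)(t + 2)(t + 3)(t + 4)(t + 5) for all t ≥ 1 by induction on t.
When t = 1: h(1) = 720 = 720·(1), so 720 | h(1).
For the inductive step, assume it holds for an arbitrary i ≥ 1, i.e. 720 | h(i). Then
h(i+1) − h(i) = (i+1)·(i+2)·(i+3)·(i+4)·(i+5)·(i+6) − i·(i+1)·(i+2)·(i+3)·(i+4)·(i+5) = (i+1)·(i+2)·(i+3)·(i+4)·(i+5)·[(i+6) − i] = 6·(i+1)·(i+2)·(i+3)·(i+4)·(i+5). The product of 5 consecutive integers is divisible by (5)! = 120, so h(i+1) − h(i) is divisible by 6·120 = 720. By the inductive hypothesis 720 | h(i), hence 720 | h(i+1).
By the principle of mathematical induction, the result holds for all t ≥ 1.
Therefore the largest such d is 720.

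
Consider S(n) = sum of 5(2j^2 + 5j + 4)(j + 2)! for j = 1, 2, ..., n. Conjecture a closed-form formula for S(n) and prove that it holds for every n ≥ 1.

S(n) = (10n + 5)(n + 3)! - 30

We claim S(n) = (10n + 5)(n + 3)! - 30 for all n ≥ 1.
For the base case n = 1: S(1) = 330, and the closed form gives 330. They agree.
For the inductive step, assume it holds for an arbitrary j ≥ 1, so S(j) = (10j + 5)(j + 3)! - 30.
Then S(j+1) = S(j) + (5(2j^2 + 9j + 11)(j + 3)!) = ((10j + 5)(j + 3)! - 30) + (5(2j^2 + 9j + 11)(j + 3)!).
Simplifying, S(j+1) = (10(j+1) + 5)((j+1) + 3)! - 30,
which is the closed form with n = j+1.
By induction, the statement is established for all n ≥ 1.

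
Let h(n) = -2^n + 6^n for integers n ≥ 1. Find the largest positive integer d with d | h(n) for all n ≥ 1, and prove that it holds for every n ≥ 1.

d = 4

Computing the first values: h(1) = 4 and h(2) = 32; gcd(4, 32) = 4, so d ≤ 4.
We prove 4 | -2^n + 6^n for all n ≥ 1 by induction on n.
When n = 1: h(1) = 4 = 4·(1), so 4 | h(1).
For the inductive step, assume it holds for an arbitrary m ≥ 1, i.e. 4 | h(m). Then
6^{m+1} − 2^{m+1} = 6·6^m − 2·2^m = 6·(6^m − 2^m) + (4)·2^m. The first term is divisible by 4 by the inductive hypothesis, and the second term (4)·2^m is divisible by 4 since 4 | 4. Hence 4 | h(m+1).
Hence, by induction on n, the claim holds for every n ≥ 1.
Therefore the largest such d is 4.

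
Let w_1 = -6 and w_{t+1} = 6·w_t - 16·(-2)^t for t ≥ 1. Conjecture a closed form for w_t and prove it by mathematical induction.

w_t = -(-2)^(t + 1) - 2·6^(t - 1)

Computing the first terms: w_1 = -6, w_2 = -4, w_3 = -88. This suggests w_t = -(-2)^(t + 1) - 2·6^(t - 1).
When t = 1: the formula gives -6 = -6 = w_1.
For the inductive step, assume it holds for an arbitrary r ≥ 1, so w_r = -(-2)^(r + 1) - 2·6^(r - 1).
Then w_{r+1} = 6·w_r - 16·(-2)^r = 6·(-(-2)^(r + 1) - 2·6^(r - 1)) - 16·(-2)^r = -(-2)^(r + 2) - 2·6^r = -(-2)^((r+1) + 1) - 2·6^((r+1) - 1),
which is the claimed formula at t = r+1.
By the principle of mathematical induction, the result holds for all t ≥ 1.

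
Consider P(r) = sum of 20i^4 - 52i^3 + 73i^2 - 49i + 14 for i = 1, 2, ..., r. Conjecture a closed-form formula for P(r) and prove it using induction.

P(r) = r(4r^4 - 3r^3 + 5r^2 - r + 1)

We claim P(r) = r(4r^4 - 3r^3 + 5r^2 - r + 1) for all r ≥ 1.
When r = 1: P(1) = 6, and the closed form gives 6. They agree.
Inductive step: assume the claim holds for r = i, so P(i) = i(4i^4 - 3i^3 + 5i^2 - i + 1).
Then P(i+1) = P(i) + (20i^4 + 28i^3 + 37i^2 + 21i + 6) = (i(4i^4 - 3i^3 + 5i^2 - i + 1)) + (20i^4 + 28i^3 + 37i^2 + 21i + 6).
Simplifying, P(i+1) = (i + 1)(4i^4 + 13i^3 + 20i^2 + 16i + 6) = (i+1)(4(i+1)^4 - 3(i+1)^3 + 5(i+1)^2 - (i+1) + 1),
which is the closed form with r = i+1.
By induction, the statement is established for all r ≥ 1.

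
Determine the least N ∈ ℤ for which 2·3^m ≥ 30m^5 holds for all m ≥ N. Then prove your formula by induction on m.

N = 15

At m = 14: 9565938 < 16134720, so the inequality fails and N ≥ 15. We prove 2·3^m ≥ 30m^5 for all m ≥ 15.
For the base case m = 15: 2·3^m = 28697814 and 30m^5 = 22781250, so 28697814 ≥ 22781250.
For the inductive step, assume it holds for an arbitrary r ≥ 15, so 2·3^r ≥ 30r^5.
Then 2·3^(r + 1) = 3·(2·3^r) ≥ 3·(30r^5).
Also, for r ≥ 15 we have 3·(30r^5) ≥ 30(r+1)^5, since 3 ≥ (1 + 1/r)^5 for all r ≥ 15.
Combining, 2·3^(r + 1) ≥ 30(r+1)^5.
This completes the induction.
Hence the smallest such N is 15.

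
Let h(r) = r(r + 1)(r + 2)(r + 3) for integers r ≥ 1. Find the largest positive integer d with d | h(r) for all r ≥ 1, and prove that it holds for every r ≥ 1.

d = 24

Computing the first values: h(1) = 24 and h(2) = 120; gcd(24, 120) = 24, so d ≤ 24.
We prove 24 | r(r + 1)(r + 2)(r + 3) for all r ≥ 1 by induction on r.
When r = 1: h(1) = 24 = 24·(1), so 24 | h(1).
Suppose the result is true for r = m, i.e. 24 | h(m). Then
h(m+1) − h(m) = (m+1)·(m+2)·(m+3)·(m+4) − m·(m+1)·(m+2)·(m+3) = (m+1)·(m+2)·(m+3)·[(m+4) − m] = 4·(m+1)·(m+2)·(m+3). The product of 3 consecutive integers is divisible by (3)! = 6, so h(m+1) − h(m) is divisible by 4·6 = 24. By the inductive hypothesis 24 | h(m), hence 24 | h(m+1).
By the principle of mathematical induction, the result holds for all r ≥ 1.
Therefore the largest such d is 24.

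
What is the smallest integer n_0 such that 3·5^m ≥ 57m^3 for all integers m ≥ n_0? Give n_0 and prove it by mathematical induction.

n_0 = 5

At m = 4: 1875 < 3648, so the inequality fails and n_0 ≥ 5. We prove 3·5^m ≥ 57m^3 for all m ≥ 5.
Base case (m = 5): 3·5^m = 9375 and 57m^3 = 7125, so 9375 ≥ 7125.
Inductive step: assume the claim holds for m = k, so 3·5^k ≥ 57k^3.
Then 3·5^(k + 1) = 5·(3·5^k) ≥ 5·(57k^3).
Also, for k ≥ 5 we have 5·(57k^3) ≥ 57(k+1)^3, since 5 ≥ (1 + 1/k)^3 for all k ≥ 5.
Combining, 3·5^(k + 1) ≥ 57(k+1)^3.
Hence, by induction on m, the claim holds for every m ≥ 5.
Hence the smallest such n_0 is 5.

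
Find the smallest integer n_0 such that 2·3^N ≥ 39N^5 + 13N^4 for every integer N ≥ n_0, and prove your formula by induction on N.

At N = 15: 28697814 < 30273750, so the inequality fails and n_0 ≥ 16. We prove 2·3^N ≥ 39N^5 + 13N^4 for all N ≥ 16.
Base step (N = 16): 2·3^N = 86093442 and 39N^5 + 13N^4 = 41746432, so 86093442 ≥ 41746432.
For the inductive step, assume it holds for an arbitrary m ≥ 16, so 2·3^m ≥ 39m^5 + 13m^4.
Then 2·3^(m + 1) = 3·(2·3^m) ≥ 3·(39m^5 + 13m^4).
Also, for m ≥ 16 we have 3·(39m^5 + 13m^4) ≥ 39(m+1)^5 + 13(m+1)^4, since 3·(39m^5 + 13m^4) − (39(m+1)^5 + 13(m+1)^4) = 78m^5 - 169m^4 - 442m^3 - 468m^2 - 247m - 52, which is nonnegative for all m ≥ 16.
Combining, 2·3^(m + 1) ≥ 39(m+1)^5 + 13(m+1)^4.
This completes the induction.
Hence the smallest such n_0 is 16.

n_0 = 16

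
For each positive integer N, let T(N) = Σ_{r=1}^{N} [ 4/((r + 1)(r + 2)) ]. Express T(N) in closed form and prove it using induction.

T(N) = 2N/(N + 2)

We claim T(N) = 2N/(N + 2) for all N ≥ 1.
Base case (N = 1): T(1) = 2/3, and the closed form gives 2/3. They agree.
Inductive step: suppose the statement holds for some r ≥ 1, so T(r) = 2r/(r + 2).
Then T(r+1) = T(r) + (4/((r + 2)(r + 3))) = (2r/(r + 2)) + (4/((r + 2)(r + 3))).
Simplifying, T(r+1) = 2(r + 1)/(r + 3) = 2(r+1)/((r+1) + 2),
which is the closed form with N = r+1.
Hence, by induction on N, the claim holds for every N ≥ 1.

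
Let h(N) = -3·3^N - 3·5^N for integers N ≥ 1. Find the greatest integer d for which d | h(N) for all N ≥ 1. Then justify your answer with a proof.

Computing the first values: h(1) = -24 and h(2) = -102; gcd(-24, -102) = 6, so d ≤ 6.
We prove 6 | -3·3^N - 3·5^N for all N ≥ 1 by induction on N.
Base step (N = 1): h(1) = -24 = 6·(-4), so 6 | h(1).
For the inductive step, assume it holds for an arbitrary k ≥ 1, i.e. 6 | h(k). Then
h(k+1) − 5·h(k) = (-3·3^(k+1) - 3·5^(k+1)) − 5·(-3·3^k - 3·5^k) = (-3)·3^k·(3 − 5) = (6)·3^k. Since 6 | h(k) by the inductive hypothesis, 6 | 5·h(k); and 6 | 6 since 6 = 6·1. Therefore 6 | h(k+1).
This completes the induction.
Therefore the largest such d is 6.

d = 6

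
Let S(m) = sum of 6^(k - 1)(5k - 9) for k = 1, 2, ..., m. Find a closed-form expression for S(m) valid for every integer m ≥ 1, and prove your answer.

S(m) = 6^m(m - 2) + 2

We claim S(m) = 6^m(m - 2) + 2 for all m ≥ 1.
When m = 1: S(1) = -4, and the closed form gives -4. They agree.
Inductive step: suppose the statement holds for some k ≥ 1, so S(k) = 6^k(k - 2) + 2.
Then S(k+1) = S(k) + (6^k(5k - 4)) = (6^k(k - 2) + 2) + (6^k(5k - 4)).
Simplifying, S(k+1) = 6·6^k·k - 6·6^k + 2 = 6^(k+1)((k+1) - 2) + 2,
which is the closed form with m = k+1.
By induction, the statement is established for all m ≥ 1.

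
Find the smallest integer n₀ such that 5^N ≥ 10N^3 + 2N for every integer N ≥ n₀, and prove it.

At N = 4: 625 < 648, so the inequality fails and n₀ ≥ 5. We prove 5^N ≥ 10N^3 + 2N for all N ≥ 5.
Base case (N = 5): 5^N = 3125 and 10N^3 + 2N = 1260, so 3125 ≥ 1260.
Inductive step: suppose the statement holds for some m ≥ 5, so 5^m ≥ 10m^3 + 2m.
Then 5^(m + 1) = 5·(5^m) ≥ 5·(10m^3 + 2m).
Also, for m ≥ 5 we have 5·(10m^3 + 2m) ≥ 10(m+1)^3 + 2(m+1), since 5·(10m^3 + 2m) − (10(m+1)^3 + 2(m+1)) = 40m^3 - 30m^2 - 22m - 12, which is nonnegative for all m ≥ 5.
Combining, 5^(m + 1) ≥ 10(m+1)^3 + 2(m+1).
By the principle of mathematical induction, the result holds for all N ≥ 5.
Hence the smallest such n₀ is 5.

n₀ = 5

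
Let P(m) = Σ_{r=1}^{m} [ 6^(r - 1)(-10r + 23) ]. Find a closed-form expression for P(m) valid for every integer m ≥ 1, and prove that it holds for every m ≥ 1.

We claim P(m) = 6^m(-2m + 5) - 5 for all m ≥ 1.
Base case (m = 1): P(1) = 13, and the closed form gives 13. They agree.
Suppose the result is true for m = r, so P(r) = 6^r(-2r + 5) - 5.
Then P(r+1) = P(r) + (6^r(-10r + 13)) = (6^r(-2r + 5) - 5) + (6^r(-10r + 13)).
Simplifying, P(r+1) = -12·6^r·r + 18·6^r - 5 = 6^(r+1)(-2(r+1) + 5) - 5,
which is the closed form with m = r+1.
By induction, the statement is established for all m ≥ 1.

P(m) = 6^m(-2m + 5) - 5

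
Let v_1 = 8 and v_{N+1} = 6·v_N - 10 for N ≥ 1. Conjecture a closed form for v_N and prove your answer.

v_N = 6^N + 2

Computing the first terms: v_1 = 8, v_2 = 38, v_3 = 218. This suggests v_N = 6^N + 2.
Base step (N = 1): the formula gives 8 = 8 = v_1.
Inductive step: suppose the statement holds for some r ≥ 1, so v_r = 6^r + 2.
Then v_{r+1} = 6·v_r - 10 = 6·(6^r + 2) - 10 = 6^(r + 1) + 2,
which is the claimed formula at N = r+1.
Hence, by induction on N, the claim holds for every N ≥ 1.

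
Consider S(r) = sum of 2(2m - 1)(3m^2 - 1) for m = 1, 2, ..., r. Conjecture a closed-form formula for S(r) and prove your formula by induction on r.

We claim S(r) = r(3r + 1)(r^2 + r - 1) for all r ≥ 1.
For the base case r = 1: S(1) = 4, and the closed form gives 4. They agree.
For the inductive step, assume it holds for an arbitrary m ≥ 1, so S(m) = m(3m^3 + 4m^2 - 2m - 1).
Then S(m+1) = S(m) + (2(2m + 1)(3(m + 1)^2 - 1)) = (m(3m^3 + 4m^2 - 2m - 1)) + (2(2m + 1)(3(m + 1)^2 - 1)).
Simplifying, S(m+1) = (m + 1)(3m + 4)(m^2 + 3m + 1) = (m+1)(3(m+1) + 1)((m+1)^2 + (m+1) - 1),
which is the closed form with r = m+1.
By the principle of mathematical induction, the result holds for all r ≥ 1.

S(r) = r(3r + 1)(r^2 + r - 1)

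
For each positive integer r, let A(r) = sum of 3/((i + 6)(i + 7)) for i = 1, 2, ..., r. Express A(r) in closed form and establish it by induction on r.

We claim A(r) = 3r/(7(r + 7)) for all r ≥ 1.
Base step (r = 1): A(1) = 3/56, and the closed form gives 3/56. They agree.
For the inductive step, assume it holds for an arbitrary i ≥ 1, so A(i) = 3i/(7(i + 7)).
Then A(i+1) = A(i) + (3/((i + 7)(i + 8))) = (3i/(7(i + 7))) + (3/((i + 7)(i + 8))).
Simplifying, A(i+1) = 3(i + 1)/(7(i + 8)) = 3(i+1)/(7((i+1) + 7)),
which is the closed form with r = i+1.
Hence, by induction on r, the claim holds for every r ≥ 1.

A(r) = 3r/(7(r + 7))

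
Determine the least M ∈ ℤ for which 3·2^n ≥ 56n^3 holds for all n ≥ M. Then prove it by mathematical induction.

M = 17

At n = 16: 196608 < 229376, so the inequality fails and M ≥ 17. We prove 3·2^n ≥ 56n^3 for all n ≥ 17.
Base case (n = 17): 3·2^n = 393216 and 56n^3 = 275128, so 393216 ≥ 275128.
Inductive step: suppose the statement holds for some m ≥ 17, so 3·2^m ≥ 56m^3.
Then 3·2^(m + 1) = 2·(3·2^m) ≥ 2·(56m^3).
Also, for m ≥ 17 we have 2·(56m^3) ≥ 56(m+1)^3, since 2 ≥ (1 + 1/m)^3 for all m ≥ 17.
Combining, 3·2^(m + 1) ≥ 56(m+1)^3.
By the principle of mathematical induction, the result holds for all n ≥ 17.
Hence the smallest such M is 17.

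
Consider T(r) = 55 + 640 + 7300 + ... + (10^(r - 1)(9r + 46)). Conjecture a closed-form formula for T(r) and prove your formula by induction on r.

We claim T(r) = 10^r(r + 5) - 5 for all r ≥ 1.
Base case (r = 1): T(1) = 55, and the closed form gives 55. They agree.
Inductive step: suppose the statement holds for some p ≥ 1, so T(p) = 10^p(p + 5) - 5.
Then T(p+1) = T(p) + (10^p(9p + 55)) = (10^p(p + 5) - 5) + (10^p(9p + 55)).
Simplifying, T(p+1) = 10·10^p·p + 60·10^p - 5 = 10^(p+1)((p+1) + 5) - 5,
which is the closed form with r = p+1.
By induction, the statement is established for all r ≥ 1.

T(r) = 10^r(r + 5) - 5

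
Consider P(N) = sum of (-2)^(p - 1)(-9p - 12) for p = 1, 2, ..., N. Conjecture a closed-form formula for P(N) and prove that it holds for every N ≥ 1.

We claim P(N) = (-2)^N(3N + 5) - 5 for all N ≥ 1.
Base case (N = 1): P(1) = -21, and the closed form gives -21. They agree.
Inductive step: assume the claim holds for N = p, so P(p) = (-2)^p(3p + 5) - 5.
Then P(p+1) = P(p) + ((-2)^p(-9p - 21)) = ((-2)^p(3p + 5) - 5) + ((-2)^p(-9p - 21)).
Simplifying, P(p+1) = -6(-2)^p·p - 16(-2)^p - 5 = (-2)^(p+1)(3(p+1) + 5) - 5,
which is the closed form with N = p+1.
This completes the induction.

P(N) = (-2)^N(3N + 5) - 5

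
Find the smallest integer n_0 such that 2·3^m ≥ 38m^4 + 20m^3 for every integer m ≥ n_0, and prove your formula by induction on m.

At m = 11: 354294 < 582978, so the inequality fails and n_0 ≥ 12. We prove 2·3^m ≥ 38m^4 + 20m^3 for all m ≥ 12.
For the base case m = 12: 2·3^m = 1062882 and 38m^4 + 20m^3 = 822528, so 1062882 ≥ 822528.
Inductive step: suppose the statement holds for some j ≥ 12, so 2·3^j ≥ 38j^4 + 20j^3.
Then 2·3^(j + 1) = 3·(2·3^j) ≥ 3·(38j^4 + 20j^3).
Also, for j ≥ 12 we have 3·(38j^4 + 20j^3) ≥ 38(j+1)^4 + 20(j+1)^3, since 3·(38j^4 + 20j^3) − (38(j+1)^4 + 20(j+1)^3) = 76j^4 - 112j^3 - 288j^2 - 212j - 58, which is nonnegative for all j ≥ 12.
Combining, 2·3^(j + 1) ≥ 38(j+1)^4 + 20(j+1)^3.
This completes the induction.
Hence the smallest such n_0 is 12.

n_0 = 12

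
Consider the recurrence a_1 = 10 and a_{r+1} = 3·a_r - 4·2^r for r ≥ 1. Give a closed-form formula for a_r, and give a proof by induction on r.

Computing the first terms: a_1 = 10, a_2 = 22, a_3 = 50. This suggests a_r = 2^(r + 2) + 2·3^(r - 1).
Base case (r = 1): the formula gives 10 = 10 = a_1.
Inductive step: assume the claim holds for r = m, so a_m = 2^(m + 2) + 2·3^(m - 1).
Then a_{m+1} = 3·a_m - 4·2^m = 3·(2^(m + 2) + 2·3^(m - 1)) - 4·2^m = 2^(m + 3) + 2·3^m = 2^((m+1) + 2) + 2·3^((m+1) - 1),
which is the claimed formula at r = m+1.
By induction, the statement is established for all r ≥ 1.

a_r = 2^(r + 2) + 2·3^(r - 1)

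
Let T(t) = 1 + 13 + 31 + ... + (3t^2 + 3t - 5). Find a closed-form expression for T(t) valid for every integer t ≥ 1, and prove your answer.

We claim T(t) = t(t^2 + 3t - 3) for all t ≥ 1.
When t = 1: T(1) = 1, and the closed form gives 1. They agree.
Inductive step: assume the claim holds for t = i, so T(i) = i(i^2 + 3i - 3).
Then T(i+1) = T(i) + (3i^2 + 9i + 1) = (i(i^2 + 3i - 3)) + (3i^2 + 9i + 1).
Simplifying, T(i+1) = (i + 1)(i^2 + 5i + 1) = (i+1)((i+1)^2 + 3(i+1) - 3),
which is the closed form with t = i+1.
This completes the induction.

T(t) = t(t^2 + 3t - 3)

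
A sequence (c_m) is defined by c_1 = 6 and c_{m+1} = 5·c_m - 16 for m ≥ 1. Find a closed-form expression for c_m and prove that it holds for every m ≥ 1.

Computing the first terms: c_1 = 6, c_2 = 14, c_3 = 54. This suggests c_m = 2·5^(m - 1) + 4.
Base step (m = 1): the formula gives 6 = 6 = c_1.
For the inductive step, assume it holds for an arbitrary k ≥ 1, so c_k = 2·5^(k - 1) + 4.
Then c_{k+1} = 5·c_k - 16 = 5·(2·5^(k - 1) + 4) - 16 = 2·5^k + 4 = 2·5^((k+1) - 1) + 4,
which is the claimed formula at m = k+1.
By the principle of mathematical induction, the result holds for all m ≥ 1.

c_m = 2·5^(m - 1) + 4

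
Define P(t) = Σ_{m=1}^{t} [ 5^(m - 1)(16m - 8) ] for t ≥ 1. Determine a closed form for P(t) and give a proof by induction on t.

P(t) = 5^t(4t - 3) + 3

We claim P(t) = 5^t(4t - 3) + 3 for all t ≥ 1.
Base step (t = 1): P(1) = 8, and the closed form gives 8. They agree.
For the inductive step, assume it holds for an arbitrary m ≥ 1, so P(m) = 5^m(4m - 3) + 3.
Then P(m+1) = P(m) + (5^m(16m + 8)) = (5^m(4m - 3) + 3) + (5^m(16m + 8)).
Simplifying, P(m+1) = 20·5^m·m + 5·5^m + 3 = 5^(m+1)(4(m+1) - 3) + 3,
which is the closed form with t = m+1.
This completes the induction.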